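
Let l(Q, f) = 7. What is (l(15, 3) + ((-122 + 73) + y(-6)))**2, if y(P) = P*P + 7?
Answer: 1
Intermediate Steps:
y(P) = 7 + P**2 (y(P) = P**2 + 7 = 7 + P**2)
(l(15, 3) + ((-122 + 73) + y(-6)))**2 = (7 + ((-122 + 73) + (7 + (-6)**2)))**2 = (7 + (-49 + (7 + 36)))**2 = (7 + (-49 + 43))**2 = (7 - 6)**2 = 1**2 = 1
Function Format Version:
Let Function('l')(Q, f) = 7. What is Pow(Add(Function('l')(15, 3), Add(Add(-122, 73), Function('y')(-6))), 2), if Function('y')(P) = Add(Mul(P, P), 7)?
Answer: 1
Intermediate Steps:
Function('y')(P) = Add(7, Pow(P, 2)) (Function('y')(P) = Add(Pow(P, 2), 7) = Add(7, Pow(P, 2)))
Pow(Add(Function('l')(15, 3), Add(Add(-122, 73), Function('y')(-6))), 2) = Pow(Add(7, Add(Add(-122, 73), Add(7, Pow(-6, 2)))), 2) = Pow(Add(7, Add(-49, Add(7, 36))), 2) = Pow(Add(7, Add(-49, 43)), 2) = Pow(Add(7, -6), 2) = Pow(1, 2) = 1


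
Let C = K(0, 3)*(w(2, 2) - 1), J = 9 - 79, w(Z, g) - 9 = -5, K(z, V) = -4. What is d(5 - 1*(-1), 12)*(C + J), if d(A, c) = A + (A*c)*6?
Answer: -35916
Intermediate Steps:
w(Z, g) = 4 (w(Z, g) = 9 - 5 = 4)
d(A, c) = A + 6*A*c
J = -70
C = -12 (C = -4*(4 - 1) = -4*3 = -12)
d(5 - 1*(-1), 12)*(C + J) = ((5 - 1*(-1))*(1 + 6*12))*(-12 - 70) = ((5 + 1)*(1 + 72))*(-82) = (6*73)*(-82) = 438*(-82) = -35916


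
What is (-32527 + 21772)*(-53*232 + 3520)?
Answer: 94385880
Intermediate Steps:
(-32527 + 21772)*(-53*232 + 3520) = -10755*(-12296 + 3520) = -10755*(-8776) = 94385880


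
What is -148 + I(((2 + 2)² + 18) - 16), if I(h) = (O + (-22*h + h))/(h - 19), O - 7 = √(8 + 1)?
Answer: 220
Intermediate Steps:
O = 10 (O = 7 + √(8 + 1) = 7 + √9 = 7 + 3 = 10)
I(h) = (10 - 21*h)/(-19 + h) (I(h) = (10 + (-22*h + h))/(h - 19) = (10 - 21*h)/(-19 + h))
-148 + I(((2 + 2)² + 18) - 16) = -148 + (10 - 21*(((2 + 2)² + 18) - 16))/(-19 + (((2 + 2)² + 18) - 16)) = -148 + (10 - 21*((4² + 18) - 16))/(-19 + ((4² + 18) - 16)) = -148 + (10 - 21*((16 + 18) - 16))/(-19 + ((16 + 18) - 16)) = -148 + (10 - 21*(34 - 16))/(-19 + (34 - 16)) = -148 + (10 - 21*18)/(-19 + 18) = -148 + (10 - 378)/(-1) = -148 - 1*(-368) = -148 + 368 = 220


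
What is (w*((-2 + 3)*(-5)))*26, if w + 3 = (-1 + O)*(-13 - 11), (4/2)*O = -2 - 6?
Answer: -15210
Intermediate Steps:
O = -4 (O = (-2 - 6)/2 = (½)*(-8) = -4)
w = 117 (w = -3 + (-1 - 4)*(-13 - 11) = -3 - 5*(-24) = -3 + 120 = 117)
(w*((-2 + 3)*(-5)))*26 = (117*((-2 + 3)*(-5)))*26 = (117*(1*(-5)))*26 = (117*(-5))*26 = -585*26 = -15210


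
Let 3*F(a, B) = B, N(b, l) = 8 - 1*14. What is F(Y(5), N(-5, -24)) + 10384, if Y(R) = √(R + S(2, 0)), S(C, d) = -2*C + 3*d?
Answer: 10382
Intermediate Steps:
Y(R) = √(-4 + R) (Y(R) = √(R + (-2*2 + 3*0)) = √(R + (-4 + 0)) = √(R - 4) = √(-4 + R))
N(b, l) = -6 (N(b, l) = 8 - 14 = -6)
F(a, B) = B/3
F(Y(5), N(-5, -24)) + 10384 = (⅓)*(-6) + 10384 = -2 + 10384 = 10382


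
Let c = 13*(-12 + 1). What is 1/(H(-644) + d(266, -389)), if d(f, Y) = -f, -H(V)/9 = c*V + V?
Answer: -1/823298 ≈ -1.2146e-6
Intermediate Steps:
c = -143 (c = 13*(-11) = -143)
H(V) = 1278*V (H(V) = -9*(-143*V + V) = -(-1278)*V = 1278*V)
1/(H(-644) + d(266, -389)) = 1/(1278*(-644) - 1*266) = 1/(-823032 - 266) = 1/(-823298) = -1/823298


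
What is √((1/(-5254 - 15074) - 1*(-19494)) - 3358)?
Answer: 13*√81517926/924 ≈ 127.03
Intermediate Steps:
√((1/(-5254 - 15074) - 1*(-19494)) - 3358) = √((1/(-20328) + 19494) - 3358) = √((-1/20328 + 19494) - 3358) = √(396274031/20328 - 3358) = √(328012607/20328) = 13*√81517926/924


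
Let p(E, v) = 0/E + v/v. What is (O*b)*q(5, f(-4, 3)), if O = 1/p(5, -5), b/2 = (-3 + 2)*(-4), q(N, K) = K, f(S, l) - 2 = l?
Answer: 40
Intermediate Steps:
f(S, l) = 2 + l
p(E, v) = 1 (p(E, v) = 0 + 1 = 1)
b = 8 (b = 2*((-3 + 2)*(-4)) = 2*(-1*(-4)) = 2*4 = 8)
O = 1 (O = 1/1 = 1)
(O*b)*q(5, f(-4, 3)) = (1*8)*(2 + 3) = 8*5 = 40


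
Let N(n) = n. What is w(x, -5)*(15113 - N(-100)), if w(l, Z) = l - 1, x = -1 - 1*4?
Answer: -91278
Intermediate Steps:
x = -5 (x = -1 - 4 = -5)
w(l, Z) = -1 + l
w(x, -5)*(15113 - N(-100)) = (-1 - 5)*(15113 - 1*(-100)) = -6*(15113 + 100) = -6*15213 = -91278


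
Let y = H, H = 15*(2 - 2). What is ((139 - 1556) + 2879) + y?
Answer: 1462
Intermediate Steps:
H = 0 (H = 15*0 = 0)
y = 0
((139 - 1556) + 2879) + y = ((139 - 1556) + 2879) + 0 = (-1417 + 2879) + 0 = 1462 + 0 = 1462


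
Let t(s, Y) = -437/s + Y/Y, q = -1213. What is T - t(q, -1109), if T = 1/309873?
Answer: -511289237/375875949 ≈ -1.3603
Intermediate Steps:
t(s, Y) = 1 - 437/s (t(s, Y) = -437/s + 1 = 1 - 437/s)
T = 1/309873 ≈ 3.2271e-6
T - t(q, -1109) = 1/309873 - (-437 - 1213)/(-1213) = 1/309873 - (-1)*(-1650)/1213 = 1/309873 - 1*1650/1213 = 1/309873 - 1650/1213 = -511289237/375875949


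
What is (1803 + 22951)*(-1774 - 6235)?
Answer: -198254786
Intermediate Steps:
(1803 + 22951)*(-1774 - 6235) = 24754*(-8009) = -198254786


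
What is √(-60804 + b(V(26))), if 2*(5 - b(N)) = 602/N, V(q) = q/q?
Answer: 10*I*√611 ≈ 247.18*I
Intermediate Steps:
V(q) = 1
b(N) = 5 - 301/N
√(-60804 + b(V(26))) = √(-60804 + (5 - 301/1)) = √(-60804 + (5 - 301*1)) = √(-60804 + (5 - 301)) = √(-60804 - 296) = √(-61100) = 10*I*√611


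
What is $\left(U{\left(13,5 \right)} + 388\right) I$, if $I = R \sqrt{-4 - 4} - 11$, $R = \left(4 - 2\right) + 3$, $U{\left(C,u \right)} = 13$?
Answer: $-4411 + 4010 i \sqrt{2} \approx -4411.0 + 5671.0 i$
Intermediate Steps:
$R = 5$ ($R = 2 + 3 = 5$)
$I = -11 + 10 i \sqrt{2}$ ($I = 5 \sqrt{-4 - 4} - 11 = 5 \sqrt{-8} - 11 = 5 \cdot 2 i \sqrt{2} - 11 = 10 i \sqrt{2} - 11 = -11 + 10 i \sqrt{2} \approx -11.0 + 14.142 i$)
$\left(U{\left(13,5 \right)} + 388\right) I = \left(13 + 388\right) \left(-11 + 10 i \sqrt{2}\right) = 401 \left(-11 + 10 i \sqrt{2}\right) = -4411 + 4010 i \sqrt{2}$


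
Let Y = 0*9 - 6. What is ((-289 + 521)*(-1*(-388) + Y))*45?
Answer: 3988080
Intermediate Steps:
Y = -6 (Y = 0 - 6 = -6)
((-289 + 521)*(-1*(-388) + Y))*45 = ((-289 + 521)*(-1*(-388) - 6))*45 = (232*(388 - 6))*45 = (232*382)*45 = 88624*45 = 3988080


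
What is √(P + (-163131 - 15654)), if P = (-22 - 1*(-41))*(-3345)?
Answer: 2*I*√60585 ≈ 492.28*I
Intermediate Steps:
P = -63555 (P = (-22 + 41)*(-3345) = 19*(-3345) = -63555)
√(P + (-163131 - 15654)) = √(-63555 + (-163131 - 15654)) = √(-63555 - 178785) = √(-242340) = 2*I*√60585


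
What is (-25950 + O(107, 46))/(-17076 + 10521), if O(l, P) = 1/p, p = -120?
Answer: 3114001/786600 ≈ 3.9588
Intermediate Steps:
O(l, P) = -1/120 (O(l, P) = 1/(-120) = -1/120)
(-25950 + O(107, 46))/(-17076 + 10521) = (-25950 - 1/120)/(-17076 + 10521) = -3114001/120/(-6555) = -3114001/120*(-1/6555) = 3114001/786600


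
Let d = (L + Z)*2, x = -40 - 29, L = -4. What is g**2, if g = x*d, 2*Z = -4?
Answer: 685584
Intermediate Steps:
Z = -2 (Z = (1/2)*(-4) = -2)
x = -69
d = -12 (d = (-4 - 2)*2 = -6*2 = -12)
g = 828 (g = -69*(-12) = 828)
g**2 = 828**2 = 685584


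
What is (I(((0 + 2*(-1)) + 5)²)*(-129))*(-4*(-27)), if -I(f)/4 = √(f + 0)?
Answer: 167184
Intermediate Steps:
I(f) = -4*√f (I(f) = -4*√(f + 0) = -4*√f)
(I(((0 + 2*(-1)) + 5)²)*(-129))*(-4*(-27)) = (-4*√(((0 + 2*(-1)) + 5)²)*(-129))*(-4*(-27)) = (-4*√(((0 - 2) + 5)²)*(-129))*108 = (-4*√((-2 + 5)²)*(-129))*108 = (-4*√(3²)*(-129))*108 = (-4*√9*(-129))*108 = (-4*3*(-129))*108 = -12*(-129)*108 = 1548*108 = 167184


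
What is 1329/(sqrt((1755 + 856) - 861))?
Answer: 1329*sqrt(70)/350 ≈ 31.769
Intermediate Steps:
1329/(sqrt((1755 + 856) - 861)) = 1329/(sqrt(2611 - 861)) = 1329/(sqrt(1750)) = 1329/((5*sqrt(70))) = 1329*(sqrt(70)/350) = 1329*sqrt(70)/350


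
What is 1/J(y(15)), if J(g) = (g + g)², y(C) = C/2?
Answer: 1/225 ≈ 0.0044444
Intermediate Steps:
y(C) = C/2 (y(C) = C*(½) = C/2)
J(g) = 4*g² (J(g) = (2*g)² = 4*g²)
1/J(y(15)) = 1/(4*((½)*15)²) = 1/(4*(15/2)²) = 1/(4*(225/4)) = 1/225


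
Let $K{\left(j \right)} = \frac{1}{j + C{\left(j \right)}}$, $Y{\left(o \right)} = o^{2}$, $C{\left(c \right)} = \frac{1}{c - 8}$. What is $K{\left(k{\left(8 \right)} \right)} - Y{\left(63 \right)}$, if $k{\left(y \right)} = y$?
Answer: $-3969$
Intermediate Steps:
$C{\left(c \right)} = \frac{1}{-8 + c}$
$K{\left(j \right)} = \frac{1}{j + \frac{1}{-8 + j}}$
$K{\left(k{\left(8 \right)} \right)} - Y{\left(63 \right)} = \frac{-8 + 8}{1 + 8 \left(-8 + 8\right)} - 63^{2} = \frac{1}{1 + 8 \cdot 0} \cdot 0 - 3969 = \frac{1}{1 + 0} \cdot 0 - 3969 = 1^{-1} \cdot 0 - 3969 = 1 \cdot 0 - 3969 = 0 - 3969 = -3969$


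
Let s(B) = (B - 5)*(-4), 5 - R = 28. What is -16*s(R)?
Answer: -1792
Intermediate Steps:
R = -23 (R = 5 - 1*28 = 5 - 28 = -23)
s(B) = 20 - 4*B (s(B) = (-5 + B)*(-4) = 20 - 4*B)
-16*s(R) = -16*(20 - 4*(-23)) = -16*(20 + 92) = -16*112 = -1792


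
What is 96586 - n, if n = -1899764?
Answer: 1996350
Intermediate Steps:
96586 - n = 96586 - 1*(-1899764) = 96586 + 1899764 = 1996350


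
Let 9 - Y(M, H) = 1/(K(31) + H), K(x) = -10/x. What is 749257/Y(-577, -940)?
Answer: 21840841550/262381 ≈ 83241.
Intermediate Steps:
Y(M, H) = 9 - 1/(-10/31 + H)
749257/Y(-577, -940) = 749257/(((-121 + 279*(-940))/(-10 + 31*(-940)))) = 749257/(((-121 - 262260)/(-10 - 29140))) = 749257/((-262381/(-29150))) = 749257/((-1/29150*(-262381))) = 749257/(262381/29150) = 749257*(29150/262381) = 21840841550/262381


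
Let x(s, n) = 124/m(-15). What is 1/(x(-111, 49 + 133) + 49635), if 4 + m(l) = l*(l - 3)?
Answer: 133/6601517 ≈ 2.0147e-5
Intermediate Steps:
m(l) = -4 + l*(-3 + l) (m(l) = -4 + l*(l - 3) = -4 + l*(-3 + l))
x(s, n) = 62/133 (x(s, n) = 124/(-4 + (-15)**2 - 3*(-15)) = 124/(-4 + 225 + 45) = 124/266 = 124*(1/266) = 62/133)
1/(x(-111, 49 + 133) + 49635) = 1/(62/133 + 49635) = 1/(6601517/133) = 133/6601517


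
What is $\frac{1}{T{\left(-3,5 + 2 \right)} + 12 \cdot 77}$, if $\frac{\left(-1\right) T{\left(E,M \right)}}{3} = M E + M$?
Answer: $\frac{1}{966} \approx 0.0010352$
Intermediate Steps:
$T{\left(E,M \right)} = - 3 M - 3 E M$ ($T{\left(E,M \right)} = - 3 \left(M E + M\right) = - 3 \left(E M + M\right) = - 3 \left(M + E M\right) = - 3 M - 3 E M$)
$\frac{1}{T{\left(-3,5 + 2 \right)} + 12 \cdot 77} = \frac{1}{- 3 \left(5 + 2\right) \left(1 - 3\right) + 12 \cdot 77} = \frac{1}{\left(-3\right) 7 \left(-2\right) + 924} = \frac{1}{42 + 924} = \frac{1}{966}$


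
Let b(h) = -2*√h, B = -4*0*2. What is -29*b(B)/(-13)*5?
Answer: 0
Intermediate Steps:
B = 0 (B = 0*2 = 0)
-29*b(B)/(-13)*5 = -29*(-2*√0)/(-13)*5 = -29*(-2*0)*(-1)/13*5 = -0*(-1)/13*5 = -29*0*5 = 0*5 = 0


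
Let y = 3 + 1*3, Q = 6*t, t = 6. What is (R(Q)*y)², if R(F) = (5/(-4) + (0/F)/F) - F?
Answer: 199809/4 ≈ 49952.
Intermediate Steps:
Q = 36 (Q = 6*6 = 36)
y = 6 (y = 3 + 3 = 6)
R(F) = -5/4 - F (R(F) = (5*(-¼) + 0/F) - F = (-5/4 + 0) - F = -5/4 - F)
(R(Q)*y)² = ((-5/4 - 1*36)*6)² = ((-5/4 - 36)*6)² = (-149/4*6)² = (-447/2)² = 199809/4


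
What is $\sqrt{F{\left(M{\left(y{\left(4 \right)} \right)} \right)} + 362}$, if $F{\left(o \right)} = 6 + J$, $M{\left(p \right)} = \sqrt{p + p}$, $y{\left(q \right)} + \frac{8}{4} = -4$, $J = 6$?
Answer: $\sqrt{374} \approx 19.339$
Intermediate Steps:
$y{\left(q \right)} = -6$ ($y{\left(q \right)} = -2 - 4 = -6$)
$M{\left(p \right)} = \sqrt{2} \sqrt{p}$ ($M{\left(p \right)} = \sqrt{2 p} = \sqrt{2} \sqrt{p}$)
$F{\left(o \right)} = 12$ ($F{\left(o \right)} = 6 + 6 = 12$)
$\sqrt{F{\left(M{\left(y{\left(4 \right)} \right)} \right)} + 362} = \sqrt{12 + 362} = \sqrt{374}$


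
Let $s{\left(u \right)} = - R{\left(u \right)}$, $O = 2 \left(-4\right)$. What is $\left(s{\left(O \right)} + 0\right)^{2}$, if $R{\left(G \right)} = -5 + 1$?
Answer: $16$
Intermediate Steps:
$R{\left(G \right)} = -4$
$O = -8$
$s{\left(u \right)} = 4$ ($s{\left(u \right)} = \left(-1\right) \left(-4\right) = 4$)
$\left(s{\left(O \right)} + 0\right)^{2} = \left(4 + 0\right)^{2} = 4^{2} = 16$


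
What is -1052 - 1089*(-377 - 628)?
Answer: 1093393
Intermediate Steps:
-1052 - 1089*(-377 - 628) = -1052 - 1089*(-1005) = -1052 + 1094445 = 1093393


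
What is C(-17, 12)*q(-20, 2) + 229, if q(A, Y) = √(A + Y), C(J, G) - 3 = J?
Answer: 229 - 42*I*√2 ≈ 229.0 - 59.397*I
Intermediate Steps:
C(J, G) = 3 + J
C(-17, 12)*q(-20, 2) + 229 = (3 - 17)*√(-20 + 2) + 229 = -42*I*√2 + 229 = 229 - 42*I*√2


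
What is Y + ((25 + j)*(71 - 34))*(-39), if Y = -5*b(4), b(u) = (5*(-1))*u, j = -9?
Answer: -22988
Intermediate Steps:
b(u) = -5*u
Y = 100 (Y = -(-25)*4 = -5*(-20) = 100)
Y + ((25 + j)*(71 - 34))*(-39) = 100 + ((25 - 9)*(71 - 34))*(-39) = 100 + (16*37)*(-39) = 100 + 592*(-39) = 100 - 23088 = -22988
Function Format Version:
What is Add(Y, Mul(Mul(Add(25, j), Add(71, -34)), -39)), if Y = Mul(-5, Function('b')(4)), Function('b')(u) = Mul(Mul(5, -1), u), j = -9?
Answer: -22988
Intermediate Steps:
Function('b')(u) = Mul(-5, u)
Y = 100 (Y = Mul(-5, Mul(-5, 4)) = Mul(-5, -20) = 100)
Add(Y, Mul(Mul(Add(25, j), Add(71, -34)), -39)) = Add(100, Mul(Mul(Add(25, -9), Add(71, -34)), -39)) = Add(100, Mul(Mul(16, 37), -39)) = Add(100, Mul(592, -39)) = Add(100, -23088) = -22988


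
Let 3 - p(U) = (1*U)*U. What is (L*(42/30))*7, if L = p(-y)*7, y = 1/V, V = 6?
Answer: 36701/180 ≈ 203.89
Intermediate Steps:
y = ⅙ (y = 1/6 = ⅙ ≈ 0.16667)
p(U) = 3 - U² (p(U) = 3 - 1*U*U = 3 - U*U = 3 - U²)
L = 749/36 (L = (3 - (-1*⅙)²)*7 = (3 - (-⅙)²)*7 = (3 - 1*1/36)*7 = (3 - 1/36)*7 = (107/36)*7 = 749/36 ≈ 20.806)
(L*(42/30))*7 = (749*(42/30)/36)*7 = (749*(42*(1/30))/36)*7 = ((749/36)*(7/5))*7 = (5243/180)*7 = 36701/180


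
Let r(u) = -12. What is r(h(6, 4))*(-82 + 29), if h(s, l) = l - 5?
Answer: 636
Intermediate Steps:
h(s, l) = -5 + l
r(h(6, 4))*(-82 + 29) = -12*(-82 + 29) = -12*(-53) = 636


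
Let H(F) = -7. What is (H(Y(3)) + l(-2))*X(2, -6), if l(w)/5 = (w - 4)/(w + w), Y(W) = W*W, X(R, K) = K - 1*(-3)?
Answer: -3/2 ≈ -1.5000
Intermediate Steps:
X(R, K) = 3 + K (X(R, K) = K + 3 = 3 + K)
Y(W) = W**2
l(w) = 5*(-4 + w)/(2*w) (l(w) = 5*((w - 4)/(w + w)) = 5*((-4 + w)/((2*w))) = 5*((-4 + w)*(1/(2*w))) = 5*((-4 + w)/(2*w)) = 5*(-4 + w)/(2*w))
(H(Y(3)) + l(-2))*X(2, -6) = (-7 + (5/2 - 10/(-2)))*(3 - 6) = (-7 + (5/2 - 10*(-1/2)))*(-3) = (-7 + (5/2 + 5))*(-3) = (-7 + 15/2)*(-3) = (1/2)*(-3) = -3/2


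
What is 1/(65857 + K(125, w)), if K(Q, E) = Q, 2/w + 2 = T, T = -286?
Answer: 1/65982 ≈ 1.5156e-5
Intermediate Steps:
w = -1/144 (w = 2/(-2 - 286) = 2/(-288) = 2*(-1/288) = -1/144 ≈ -0.0069444)
1/(65857 + K(125, w)) = 1/(65857 + 125) = 1/65982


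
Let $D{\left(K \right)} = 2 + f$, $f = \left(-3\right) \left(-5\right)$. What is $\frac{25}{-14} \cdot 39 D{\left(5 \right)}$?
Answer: $- \frac{16575}{14} \approx -1183.9$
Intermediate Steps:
$f = 15$
$D{\left(K \right)} = 17$ ($D{\left(K \right)} = 2 + 15 = 17$)
$\frac{25}{-14} \cdot 39 D{\left(5 \right)} = \frac{25}{-14} \cdot 39 \cdot 17 = 25 \left(- \frac{1}{14}\right) 39 \cdot 17 = \left(- \frac{25}{14}\right) 39 \cdot 17 = \left(- \frac{975}{14}\right) 17 = - \frac{16575}{14}$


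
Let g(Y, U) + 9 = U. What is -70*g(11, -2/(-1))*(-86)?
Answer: -42140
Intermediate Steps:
g(Y, U) = -9 + U
-70*g(11, -2/(-1))*(-86) = -70*(-9 - 2/(-1))*(-86) = -70*(-9 - 2*(-1))*(-86) = -70*(-9 + 2)*(-86) = -70*(-7)*(-86) = 490*(-86) = -42140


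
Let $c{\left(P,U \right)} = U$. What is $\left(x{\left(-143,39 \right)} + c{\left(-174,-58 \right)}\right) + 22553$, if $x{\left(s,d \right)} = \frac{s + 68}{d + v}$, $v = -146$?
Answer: $\frac{2407040}{107} \approx 22496.0$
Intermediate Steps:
$x{\left(s,d \right)} = \frac{68 + s}{-146 + d}$ ($x{\left(s,d \right)} = \frac{s + 68}{d - 146} = \frac{68 + s}{-146 + d}$)
$\left(x{\left(-143,39 \right)} + c{\left(-174,-58 \right)}\right) + 22553 = \left(\frac{68 - 143}{-146 + 39} - 58\right) + 22553 = \left(\frac{1}{-107} \left(-75\right) - 58\right) + 22553 = \left(\left(- \frac{1}{107}\right) \left(-75\right) - 58\right) + 22553 = \left(\frac{75}{107} - 58\right) + 22553 = - \frac{6131}{107} + 22553 = \frac{2407040}{107}$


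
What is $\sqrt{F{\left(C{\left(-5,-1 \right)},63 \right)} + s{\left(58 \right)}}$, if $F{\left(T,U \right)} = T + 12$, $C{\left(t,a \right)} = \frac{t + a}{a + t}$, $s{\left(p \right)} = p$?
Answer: $\sqrt{71} \approx 8.4261$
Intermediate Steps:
$C{\left(t,a \right)} = 1$ ($C{\left(t,a \right)} = \frac{a + t}{a + t} = 1$)
$F{\left(T,U \right)} = 12 + T$
$\sqrt{F{\left(C{\left(-5,-1 \right)},63 \right)} + s{\left(58 \right)}} = \sqrt{\left(12 + 1\right) + 58} = \sqrt{13 + 58} = \sqrt{71}$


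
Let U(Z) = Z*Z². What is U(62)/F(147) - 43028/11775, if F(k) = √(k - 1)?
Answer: -43028/11775 + 119164*√146/73 ≈ 19721.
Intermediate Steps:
F(k) = √(-1 + k)
U(Z) = Z³
U(62)/F(147) - 43028/11775 = 62³/(√(-1 + 147)) - 43028/11775 = 238328/(√146) - 43028*1/11775 = 238328*(√146/146) - 43028/11775 = 119164*√146/73 - 43028/11775 = -43028/11775 + 119164*√146/73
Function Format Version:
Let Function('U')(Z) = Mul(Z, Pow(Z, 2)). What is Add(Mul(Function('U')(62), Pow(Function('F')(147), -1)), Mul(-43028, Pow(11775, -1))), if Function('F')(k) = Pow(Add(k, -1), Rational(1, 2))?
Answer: Add(Rational(-43028, 11775), Mul(Rational(119164, 73), Pow(146, Rational(1, 2)))) ≈ 19721.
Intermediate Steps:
Function('F')(k) = Pow(Add(-1, k), Rational(1, 2))
Function('U')(Z) = Pow(Z, 3)
Add(Mul(Function('U')(62), Pow(Function('F')(147), -1)), Mul(-43028, Pow(11775, -1))) = Add(Mul(Pow(62, 3), Pow(Pow(Add(-1, 147), Rational(1, 2)), -1)), Mul(-43028, Pow(11775, -1))) = Add(Mul(238328, Pow(Pow(146, Rational(1, 2)), -1)), Mul(-43028, Rational(1, 11775))) = Add(Mul(238328, Mul(Rational(1, 146), Pow(146, Rational(1, 2)))), Rational(-43028, 11775)) = Add(Mul(Rational(119164, 73), Pow(146, Rational(1, 2))), Rational(-43028, 11775)) = Add(Rational(-43028, 11775), Mul(Rational(119164, 73), Pow(146, Rational(1, 2))))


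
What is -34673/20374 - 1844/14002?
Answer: -261530501/142638374 ≈ -1.8335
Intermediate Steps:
-34673/20374 - 1844/14002 = -34673*1/20374 - 1844*1/14002 = -34673/20374 - 922/7001 = -261530501/142638374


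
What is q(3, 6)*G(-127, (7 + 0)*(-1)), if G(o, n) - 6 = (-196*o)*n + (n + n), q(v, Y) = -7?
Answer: 1219764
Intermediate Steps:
G(o, n) = 6 + 2*n - 196*n*o (G(o, n) = 6 + ((-196*o)*n + (n + n)) = 6 + (-196*n*o + 2*n) = 6 + (2*n - 196*n*o) = 6 + 2*n - 196*n*o)
q(3, 6)*G(-127, (7 + 0)*(-1)) = -7*(6 + 2*((7 + 0)*(-1)) - 196*(7 + 0)*(-1)*(-127)) = -7*(6 + 2*(7*(-1)) - 196*7*(-1)*(-127)) = -7*(6 + 2*(-7) - 196*(-7)*(-127)) = -7*(6 - 14 - 174244) = -7*(-174252) = 1219764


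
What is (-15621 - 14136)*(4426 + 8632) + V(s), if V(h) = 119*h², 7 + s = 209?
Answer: -383711230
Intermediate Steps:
s = 202 (s = -7 + 209 = 202)
(-15621 - 14136)*(4426 + 8632) + V(s) = (-15621 - 14136)*(4426 + 8632) + 119*202² = -29757*13058 + 119*40804 = -388566906 + 4855676 = -383711230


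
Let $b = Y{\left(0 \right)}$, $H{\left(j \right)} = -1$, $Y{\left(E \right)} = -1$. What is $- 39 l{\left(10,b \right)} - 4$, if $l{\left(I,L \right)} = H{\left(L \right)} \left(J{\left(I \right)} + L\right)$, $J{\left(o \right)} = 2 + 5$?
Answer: $230$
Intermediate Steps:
$J{\left(o \right)} = 7$
$b = -1$
$l{\left(I,L \right)} = -7 - L$ ($l{\left(I,L \right)} = - (7 + L) = -7 - L$)
$- 39 l{\left(10,b \right)} - 4 = - 39 \left(-7 - -1\right) - 4 = - 39 \left(-7 + 1\right) - 4 = \left(-39\right) \left(-6\right) - 4 = 234 - 4 = 230$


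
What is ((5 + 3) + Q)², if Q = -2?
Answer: 36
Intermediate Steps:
((5 + 3) + Q)² = ((5 + 3) - 2)² = (8 - 2)² = 6² = 36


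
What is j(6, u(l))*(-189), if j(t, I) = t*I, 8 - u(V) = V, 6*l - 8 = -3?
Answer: -8127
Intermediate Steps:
l = ⅚ (l = 4/3 + (⅙)*(-3) = 4/3 - ½ = ⅚ ≈ 0.83333)
u(V) = 8 - V
j(t, I) = I*t
j(6, u(l))*(-189) = ((8 - 1*⅚)*6)*(-189) = ((8 - ⅚)*6)*(-189) = ((43/6)*6)*(-189) = 43*(-189) = -8127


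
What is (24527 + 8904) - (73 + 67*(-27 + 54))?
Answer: 31549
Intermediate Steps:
(24527 + 8904) - (73 + 67*(-27 + 54)) = 33431 - (73 + 67*27) = 33431 - (73 + 1809) = 33431 - 1*1882 = 33431 - 1882 = 31549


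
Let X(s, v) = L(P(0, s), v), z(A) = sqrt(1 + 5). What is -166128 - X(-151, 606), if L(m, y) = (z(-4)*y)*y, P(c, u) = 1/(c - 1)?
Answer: -166128 - 367236*sqrt(6) ≈ -1.0657e+6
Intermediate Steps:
P(c, u) = 1/(-1 + c)
z(A) = sqrt(6)
L(m, y) = sqrt(6)*y**2 (L(m, y) = (sqrt(6)*y)*y = (y*sqrt(6))*y = sqrt(6)*y**2)
X(s, v) = sqrt(6)*v**2
-166128 - X(-151, 606) = -166128 - sqrt(6)*606**2 = -166128 - sqrt(6)*367236 = -166128 - 367236*sqrt(6)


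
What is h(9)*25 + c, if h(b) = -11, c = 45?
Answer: -230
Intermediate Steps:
h(9)*25 + c = -11*25 + 45 = -275 + 45 = -230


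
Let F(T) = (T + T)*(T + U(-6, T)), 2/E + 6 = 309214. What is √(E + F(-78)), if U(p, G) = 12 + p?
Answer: √67117930297979/77302 ≈ 105.98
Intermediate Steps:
E = 1/154604 (E = 2/(-6 + 309214) = 2/309208 = 2*(1/309208) = 1/154604 ≈ 6.4681e-6)
F(T) = 2*T*(6 + T) (F(T) = (T + T)*(T + (12 - 6)) = (2*T)*(T + 6) = (2*T)*(6 + T) = 2*T*(6 + T))
√(E + F(-78)) = √(1/154604 + 2*(-78)*(6 - 78)) = √(1/154604 + 2*(-78)*(-72)) = √(1/154604 + 11232) = √(1736512129/154604) = √67117930297979/77302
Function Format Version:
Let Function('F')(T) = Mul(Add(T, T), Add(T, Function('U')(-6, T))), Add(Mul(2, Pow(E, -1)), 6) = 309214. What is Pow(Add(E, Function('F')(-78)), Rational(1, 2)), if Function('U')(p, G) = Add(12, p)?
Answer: Mul(Rational(1, 77302), Pow(67117930297979, Rational(1, 2))) ≈ 105.98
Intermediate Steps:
E = Rational(1, 154604) (E = Mul(2, Pow(Add(-6, 309214), -1)) = Mul(2, Pow(309208, -1)) = Mul(2, Rational(1, 309208)) = Rational(1, 154604) ≈ 6.4681e-6)
Function('F')(T) = Mul(2, T, Add(6, T)) (Function('F')(T) = Mul(Add(T, T), Add(T, Add(12, -6))) = Mul(Mul(2, T), Add(T, 6)) = Mul(Mul(2, T), Add(6, T)) = Mul(2, T, Add(6, T)))
Pow(Add(E, Function('F')(-78)), Rational(1, 2)) = Pow(Add(Rational(1, 154604), Mul(2, -78, Add(6, -78))), Rational(1, 2)) = Pow(Add(Rational(1, 154604), Mul(2, -78, -72)), Rational(1, 2)) = Pow(Add(Rational(1, 154604), 11232), Rational(1, 2)) = Pow(Rational(1736512129, 154604), Rational(1, 2)) = Mul(Rational(1, 77302), Pow(67117930297979, Rational(1, 2)))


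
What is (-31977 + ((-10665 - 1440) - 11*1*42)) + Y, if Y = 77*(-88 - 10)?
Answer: -52090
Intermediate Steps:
Y = -7546 (Y = 77*(-98) = -7546)
(-31977 + ((-10665 - 1440) - 11*1*42)) + Y = (-31977 + ((-10665 - 1440) - 11*1*42)) - 7546 = (-31977 + (-12105 - 11*42)) - 7546 = (-31977 + (-12105 - 462)) - 7546 = (-31977 - 12567) - 7546 = -44544 - 7546 = -52090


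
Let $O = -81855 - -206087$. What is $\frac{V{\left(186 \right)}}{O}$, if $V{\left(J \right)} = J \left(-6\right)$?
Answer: $- \frac{279}{31058} \approx -0.0089832$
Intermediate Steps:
$O = 124232$ ($O = -81855 + 206087 = 124232$)
$V{\left(J \right)} = - 6 J$
$\frac{V{\left(186 \right)}}{O} = \frac{\left(-6\right) 186}{124232} = \left(-1116\right) \frac{1}{124232} = - \frac{279}{31058}$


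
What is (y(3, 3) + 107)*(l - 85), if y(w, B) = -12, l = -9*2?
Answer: -9785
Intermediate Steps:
l = -18
(y(3, 3) + 107)*(l - 85) = (-12 + 107)*(-18 - 85) = 95*(-103) = -9785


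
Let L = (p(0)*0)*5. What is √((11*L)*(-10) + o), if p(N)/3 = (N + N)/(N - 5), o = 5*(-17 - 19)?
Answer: 6*I*√5 ≈ 13.416*I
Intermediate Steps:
o = -180 (o = 5*(-36) = -180)
p(N) = 6*N/(-5 + N) (p(N) = 3*((N + N)/(N - 5)) = 3*((2*N)/(-5 + N)) = 3*(2*N/(-5 + N)) = 6*N/(-5 + N))
L = 0 (L = ((6*0/(-5 + 0))*0)*5 = ((6*0/(-5))*0)*5 = ((6*0*(-⅕))*0)*5 = (0*0)*5 = 0*5 = 0)
√((11*L)*(-10) + o) = √((11*0)*(-10) - 180) = √(0*(-10) - 180) = √(0 - 180) = √(-180) = 6*I*√5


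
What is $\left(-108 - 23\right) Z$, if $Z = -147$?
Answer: $19257$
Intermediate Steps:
$\left(-108 - 23\right) Z = \left(-108 - 23\right) \left(-147\right) = \left(-131\right) \left(-147\right) = 19257$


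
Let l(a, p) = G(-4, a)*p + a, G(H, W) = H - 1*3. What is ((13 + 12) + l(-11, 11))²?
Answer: 3969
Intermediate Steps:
G(H, W) = -3 + H (G(H, W) = H - 3 = -3 + H)
l(a, p) = a - 7*p (l(a, p) = (-3 - 4)*p + a = -7*p + a = a - 7*p)
((13 + 12) + l(-11, 11))² = ((13 + 12) + (-11 - 7*11))² = (25 + (-11 - 77))² = (25 - 88)² = (-63)² = 3969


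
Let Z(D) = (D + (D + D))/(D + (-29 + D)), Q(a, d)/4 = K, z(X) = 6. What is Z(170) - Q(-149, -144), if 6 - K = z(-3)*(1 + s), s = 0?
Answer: 510/311 ≈ 1.6399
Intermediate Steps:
K = 0 (K = 6 - 6*(1 + 0) = 6 - 6 = 0)
Q(a, d) = 0 (Q(a, d) = 4*0 = 0)
Z(D) = 3*D/(-29 + 2*D) (Z(D) = (D + 2*D)/(-29 + 2*D) = (3*D)/(-29 + 2*D) = 3*D/(-29 + 2*D))
Z(170) - Q(-149, -144) = 3*170/(-29 + 2*170) - 1*0 = 3*170/(-29 + 340) + 0 = 3*170/311 + 0 = 3*170*(1/311) + 0 = 510/311 + 0 = 510/311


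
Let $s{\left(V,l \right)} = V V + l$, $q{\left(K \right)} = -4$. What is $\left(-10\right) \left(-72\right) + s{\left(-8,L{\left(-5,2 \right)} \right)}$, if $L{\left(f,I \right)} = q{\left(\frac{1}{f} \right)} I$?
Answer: $776$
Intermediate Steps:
$L{\left(f,I \right)} = - 4 I$
$s{\left(V,l \right)} = l + V^{2}$ ($s{\left(V,l \right)} = V^{2} + l = l + V^{2}$)
$\left(-10\right) \left(-72\right) + s{\left(-8,L{\left(-5,2 \right)} \right)} = \left(-10\right) \left(-72\right) + \left(\left(-4\right) 2 + \left(-8\right)^{2}\right) = 720 + \left(-8 + 64\right) = 720 + 56 = 776$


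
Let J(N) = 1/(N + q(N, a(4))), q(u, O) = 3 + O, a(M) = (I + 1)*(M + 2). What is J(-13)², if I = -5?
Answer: 1/1156 ≈ 0.00086505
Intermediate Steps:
a(M) = -8 - 4*M (a(M) = (-5 + 1)*(M + 2) = -4*(2 + M) = -8 - 4*M)
J(N) = 1/(-21 + N) (J(N) = 1/(N + (3 + (-8 - 4*4))) = 1/(N + (3 + (-8 - 16))) = 1/(N + (3 - 24)) = 1/(N - 21) = 1/(-21 + N))
J(-13)² = (1/(-21 - 13))² = (1/(-34))² = (-1/34)² = 1/1156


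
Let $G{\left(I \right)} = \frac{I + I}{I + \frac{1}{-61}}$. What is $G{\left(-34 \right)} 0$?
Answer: $0$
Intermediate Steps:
$G{\left(I \right)} = \frac{2 I}{- \frac{1}{61} + I}$ ($G{\left(I \right)} = \frac{2 I}{I - \frac{1}{61}} = \frac{2 I}{- \frac{1}{61} + I}$)
$G{\left(-34 \right)} 0 = 122 \left(-34\right) \frac{1}{-1 + 61 \left(-34\right)} 0 = 122 \left(-34\right) \frac{1}{-1 - 2074} \cdot 0 = 122 \left(-34\right) \frac{1}{-2075} \cdot 0 = 122 \left(-34\right) \left(- \frac{1}{2075}\right) 0 = \frac{4148}{2075} \cdot 0 = 0$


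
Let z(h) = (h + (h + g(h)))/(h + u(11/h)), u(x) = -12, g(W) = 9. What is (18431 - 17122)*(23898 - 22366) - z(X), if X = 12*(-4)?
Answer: 40107731/20 ≈ 2.0054e+6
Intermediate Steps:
X = -48
z(h) = (9 + 2*h)/(-12 + h) (z(h) = (h + (h + 9))/(h - 12) = (h + (9 + h))/(-12 + h) = (9 + 2*h)/(-12 + h))
(18431 - 17122)*(23898 - 22366) - z(X) = (18431 - 17122)*(23898 - 22366) - (9 + 2*(-48))/(-12 - 48) = 1309*1532 - (9 - 96)/(-60) = 2005388 - (-1)*(-87)/60 = 2005388 - 1*29/20 = 2005388 - 29/20 = 40107731/20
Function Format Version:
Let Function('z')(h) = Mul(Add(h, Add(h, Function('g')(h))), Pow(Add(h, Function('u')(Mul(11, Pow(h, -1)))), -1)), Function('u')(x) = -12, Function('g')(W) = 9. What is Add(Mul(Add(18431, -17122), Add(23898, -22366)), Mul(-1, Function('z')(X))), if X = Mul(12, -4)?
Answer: Rational(40107731, 20) ≈ 2.0054e+6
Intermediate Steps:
X = -48
Function('z')(h) = Mul(Pow(Add(-12, h), -1), Add(9, Mul(2, h))) (Function('z')(h) = Mul(Add(h, Add(h, 9)), Pow(Add(h, -12), -1)) = Mul(Add(h, Add(9, h)), Pow(Add(-12, h), -1)) = Mul(Add(9, Mul(2, h)), Pow(Add(-12, h), -1)) = Mul(Pow(Add(-12, h), -1), Add(9, Mul(2, h))))
Add(Mul(Add(18431, -17122), Add(23898, -22366)), Mul(-1, Function('z')(X))) = Add(Mul(Add(18431, -17122), Add(23898, -22366)), Mul(-1, Mul(Pow(Add(-12, -48), -1), Add(9, Mul(2, -48))))) = Add(Mul(1309, 1532), Mul(-1, Mul(Pow(-60, -1), Add(9, -96)))) = Add(2005388, Mul(-1, Mul(Rational(-1, 60), -87))) = Add(2005388, Mul(-1, Rational(29, 20))) = Add(2005388, Rational(-29, 20)) = Rational(40107731, 20)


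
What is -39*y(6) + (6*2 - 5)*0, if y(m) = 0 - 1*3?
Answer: 117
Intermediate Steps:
y(m) = -3 (y(m) = 0 - 3 = -3)
-39*y(6) + (6*2 - 5)*0 = -39*(-3) + (6*2 - 5)*0 = 117 + (12 - 5)*0 = 117 + 7*0 = 117 + 0 = 117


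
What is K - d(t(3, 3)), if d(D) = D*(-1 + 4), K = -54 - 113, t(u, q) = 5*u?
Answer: -212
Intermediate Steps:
K = -167
d(D) = 3*D (d(D) = D*3 = 3*D)
K - d(t(3, 3)) = -167 - 3*5*3 = -167 - 3*15 = -167 - 1*45 = -167 - 45 = -212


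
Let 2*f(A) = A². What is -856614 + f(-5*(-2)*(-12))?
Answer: -849414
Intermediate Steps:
f(A) = A²/2
-856614 + f(-5*(-2)*(-12)) = -856614 + (-5*(-2)*(-12))²/2 = -856614 + (10*(-12))²/2 = -856614 + (½)*(-120)² = -856614 + (½)*14400 = -856614 + 7200 = -849414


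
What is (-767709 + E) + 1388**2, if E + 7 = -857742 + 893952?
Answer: 1195038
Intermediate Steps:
E = 36203 (E = -7 + (-857742 + 893952) = -7 + 36210 = 36203)
(-767709 + E) + 1388**2 = (-767709 + 36203) + 1388**2 = -731506 + 1926544 = 1195038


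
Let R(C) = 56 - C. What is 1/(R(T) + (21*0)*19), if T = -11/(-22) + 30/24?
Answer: 4/217 ≈ 0.018433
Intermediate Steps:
T = 7/4 (T = -11*(-1/22) + 30*(1/24) = ½ + 5/4 = 7/4 ≈ 1.7500)
1/(R(T) + (21*0)*19) = 1/((56 - 1*7/4) + (21*0)*19) = 1/((56 - 7/4) + 0*19) = 1/(217/4 + 0) = 1/(217/4) = 4/217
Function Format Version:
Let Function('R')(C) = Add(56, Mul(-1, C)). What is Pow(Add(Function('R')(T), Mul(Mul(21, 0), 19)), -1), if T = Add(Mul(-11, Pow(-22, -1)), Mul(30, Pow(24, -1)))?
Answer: Rational(4, 217) ≈ 0.018433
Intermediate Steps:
T = Rational(7, 4) (T = Add(Mul(-11, Rational(-1, 22)), Mul(30, Rational(1, 24))) = Add(Rational(1, 2), Rational(5, 4)) = Rational(7, 4) ≈ 1.7500)
Pow(Add(Function('R')(T), Mul(Mul(21, 0), 19)), -1) = Pow(Add(Add(56, Mul(-1, Rational(7, 4))), Mul(Mul(21, 0), 19)), -1) = Pow(Add(Add(56, Rational(-7, 4)), Mul(0, 19)), -1) = Pow(Add(Rational(217, 4), 0), -1) = Pow(Rational(217, 4), -1) = Rational(4, 217)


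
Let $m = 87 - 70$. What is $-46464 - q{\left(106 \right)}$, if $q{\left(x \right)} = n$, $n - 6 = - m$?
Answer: $-46453$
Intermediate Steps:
$m = 17$ ($m = 87 - 70 = 17$)
$n = -11$ ($n = 6 - 17 = -11$)
$q{\left(x \right)} = -11$
$-46464 - q{\left(106 \right)} = -46464 - -11 = -46464 + 11 = -46453$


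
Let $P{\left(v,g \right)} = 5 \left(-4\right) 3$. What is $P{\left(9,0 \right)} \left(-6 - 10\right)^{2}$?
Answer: $-15360$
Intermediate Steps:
$P{\left(v,g \right)} = -60$ ($P{\left(v,g \right)} = \left(-20\right) 3 = -60$)
$P{\left(9,0 \right)} \left(-6 - 10\right)^{2} = - 60 \left(-6 - 10\right)^{2} = - 60 \left(-16\right)^{2} = \left(-60\right) 256 = -15360$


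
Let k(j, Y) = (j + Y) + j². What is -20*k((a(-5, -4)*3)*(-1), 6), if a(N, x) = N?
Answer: -4920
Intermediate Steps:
k(j, Y) = Y + j + j² (k(j, Y) = (Y + j) + j² = Y + j + j²)
-20*k((a(-5, -4)*3)*(-1), 6) = -20*(6 - 5*3*(-1) + (-5*3*(-1))²) = -20*(6 - 15*(-1) + (-15*(-1))²) = -20*(6 + 15 + 15²) = -20*(6 + 15 + 225) = -20*246 = -4920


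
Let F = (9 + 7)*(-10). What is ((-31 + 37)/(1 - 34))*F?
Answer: 320/11 ≈ 29.091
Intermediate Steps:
F = -160 (F = 16*(-10) = -160)
((-31 + 37)/(1 - 34))*F = ((-31 + 37)/(1 - 34))*(-160) = (6/(-33))*(-160) = (6*(-1/33))*(-160) = -2/11*(-160) = 320/11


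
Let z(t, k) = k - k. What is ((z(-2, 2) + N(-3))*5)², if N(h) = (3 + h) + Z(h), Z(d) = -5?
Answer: 625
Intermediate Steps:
z(t, k) = 0
N(h) = -2 + h (N(h) = (3 + h) - 5 = -2 + h)
((z(-2, 2) + N(-3))*5)² = ((0 + (-2 - 3))*5)² = ((0 - 5)*5)² = (-5*5)² = (-25)² = 625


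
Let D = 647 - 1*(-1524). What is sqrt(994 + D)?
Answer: sqrt(3165) ≈ 56.258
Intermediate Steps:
D = 2171 (D = 647 + 1524 = 2171)
sqrt(994 + D) = sqrt(994 + 2171) = sqrt(3165)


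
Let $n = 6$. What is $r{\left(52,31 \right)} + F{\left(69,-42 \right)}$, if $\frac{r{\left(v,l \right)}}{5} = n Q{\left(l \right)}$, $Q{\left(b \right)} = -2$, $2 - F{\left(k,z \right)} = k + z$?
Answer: $-85$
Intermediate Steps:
$F{\left(k,z \right)} = 2 - k - z$ ($F{\left(k,z \right)} = 2 - \left(k + z\right) = 2 - k - z$)
$r{\left(v,l \right)} = -60$ ($r{\left(v,l \right)} = 5 \cdot 6 \left(-2\right) = 5 \left(-12\right) = -60$)
$r{\left(52,31 \right)} + F{\left(69,-42 \right)} = -60 - 25 = -85$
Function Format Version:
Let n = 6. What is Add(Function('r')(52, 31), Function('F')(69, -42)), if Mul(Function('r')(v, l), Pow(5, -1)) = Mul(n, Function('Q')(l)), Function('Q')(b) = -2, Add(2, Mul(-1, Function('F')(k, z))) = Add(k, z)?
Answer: -85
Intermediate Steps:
Function('F')(k, z) = Add(2, Mul(-1, k), Mul(-1, z)) (Function('F')(k, z) = Add(2, Mul(-1, Add(k, z))) = Add(2, Add(Mul(-1, k), Mul(-1, z))) = Add(2, Mul(-1, k), Mul(-1, z)))
Function('r')(v, l) = -60 (Function('r')(v, l) = Mul(5, Mul(6, -2)) = Mul(5, -12) = -60)
Add(Function('r')(52, 31), Function('F')(69, -42)) = Add(-60, Add(2, Mul(-1, 69), Mul(-1, -42))) = Add(-60, Add(2, -69, 42)) = Add(-60, -25) = -85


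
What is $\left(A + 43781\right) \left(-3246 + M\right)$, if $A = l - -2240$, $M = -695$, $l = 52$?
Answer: $-181573693$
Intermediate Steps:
$A = 2292$ ($A = 52 - -2240 = 52 + 2240 = 2292$)
$\left(A + 43781\right) \left(-3246 + M\right) = \left(2292 + 43781\right) \left(-3246 - 695\right) = 46073 \left(-3941\right) = -181573693$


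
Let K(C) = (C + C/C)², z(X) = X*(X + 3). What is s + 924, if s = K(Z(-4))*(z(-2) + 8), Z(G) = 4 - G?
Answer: 1410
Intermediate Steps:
z(X) = X*(3 + X)
K(C) = (1 + C)² (K(C) = (C + 1)² = (1 + C)²)
s = 486 (s = (1 + (4 - 1*(-4)))²*(-2*(3 - 2) + 8) = (1 + (4 + 4))²*(-2*1 + 8) = (1 + 8)²*(-2 + 8) = 9²*6 = 81*6 = 486)
s + 924 = 486 + 924 = 1410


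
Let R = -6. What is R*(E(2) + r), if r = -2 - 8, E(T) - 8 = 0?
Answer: 12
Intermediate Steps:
E(T) = 8 (E(T) = 8 + 0 = 8)
r = -10
R*(E(2) + r) = -6*(8 - 10) = -6*(-2) = 12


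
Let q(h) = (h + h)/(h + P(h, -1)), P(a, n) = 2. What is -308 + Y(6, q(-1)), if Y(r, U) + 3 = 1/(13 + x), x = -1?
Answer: -3731/12 ≈ -310.92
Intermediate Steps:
q(h) = 2*h/(2 + h) (q(h) = (h + h)/(h + 2) = (2*h)/(2 + h) = 2*h/(2 + h))
Y(r, U) = -35/12 (Y(r, U) = -3 + 1/(13 - 1) = -3 + 1/12 = -35/12)
-308 + Y(6, q(-1)) = -308 - 35/12 = -3731/12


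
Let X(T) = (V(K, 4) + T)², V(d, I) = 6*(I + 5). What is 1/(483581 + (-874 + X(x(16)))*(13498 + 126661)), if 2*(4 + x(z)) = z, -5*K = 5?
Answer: 1/349479491 ≈ 2.8614e-9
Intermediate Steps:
K = -1 (K = -⅕*5 = -1)
x(z) = -4 + z/2
V(d, I) = 30 + 6*I (V(d, I) = 6*(5 + I) = 30 + 6*I)
X(T) = (54 + T)² (X(T) = ((30 + 6*4) + T)² = ((30 + 24) + T)² = (54 + T)²)
1/(483581 + (-874 + X(x(16)))*(13498 + 126661)) = 1/(483581 + (-874 + (54 + (-4 + (½)*16))²)*(13498 + 126661)) = 1/(483581 + (-874 + (54 + (-4 + 8))²)*140159) = 1/(483581 + (-874 + (54 + 4)²)*140159) = 1/(483581 + (-874 + 58²)*140159) = 1/(483581 + (-874 + 3364)*140159) = 1/(483581 + 2490*140159) = 1/(483581 + 348995910) = 1/349479491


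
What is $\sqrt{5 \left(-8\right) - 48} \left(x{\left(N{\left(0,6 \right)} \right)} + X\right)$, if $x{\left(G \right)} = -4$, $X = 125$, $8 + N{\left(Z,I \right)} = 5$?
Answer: $242 i \sqrt{22} \approx 1135.1 i$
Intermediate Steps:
$N{\left(Z,I \right)} = -3$ ($N{\left(Z,I \right)} = -8 + 5 = -3$)
$\sqrt{5 \left(-8\right) - 48} \left(x{\left(N{\left(0,6 \right)} \right)} + X\right) = \sqrt{5 \left(-8\right) - 48} \left(-4 + 125\right) = \sqrt{-40 - 48} \cdot 121 = \sqrt{-88} \cdot 121 = 2 i \sqrt{22} \cdot 121 = 242 i \sqrt{22}$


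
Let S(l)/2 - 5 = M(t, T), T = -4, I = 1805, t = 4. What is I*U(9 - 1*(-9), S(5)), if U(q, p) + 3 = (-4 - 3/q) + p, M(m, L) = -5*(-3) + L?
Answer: 268945/6 ≈ 44824.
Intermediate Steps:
M(m, L) = 15 + L
S(l) = 32 (S(l) = 10 + 2*(15 - 4) = 10 + 2*11 = 10 + 22 = 32)
U(q, p) = -7 + p - 3/q (U(q, p) = -3 + ((-4 - 3/q) + p) = -3 + (-4 + p - 3/q) = -7 + p - 3/q)
I*U(9 - 1*(-9), S(5)) = 1805*(-7 + 32 - 3/(9 - 1*(-9))) = 1805*(-7 + 32 - 3/(9 + 9)) = 1805*(-7 + 32 - 3/18) = 1805*(-7 + 32 - 3*1/18) = 1805*(-7 + 32 - ⅙) = 1805*(149/6) = 268945/6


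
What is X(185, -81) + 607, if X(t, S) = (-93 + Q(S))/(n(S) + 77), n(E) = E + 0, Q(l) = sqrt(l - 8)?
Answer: 2521/4 - I*sqrt(89)/4 ≈ 630.25 - 2.3585*I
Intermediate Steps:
Q(l) = sqrt(-8 + l)
n(E) = E
X(t, S) = (-93 + sqrt(-8 + S))/(77 + S) (X(t, S) = (-93 + sqrt(-8 + S))/(S + 77) = (-93 + sqrt(-8 + S))/(77 + S))
X(185, -81) + 607 = (-93 + sqrt(-8 - 81))/(77 - 81) + 607 = (-93 + sqrt(-89))/(-4) + 607 = -(-93 + I*sqrt(89))/4 + 607 = (93/4 - I*sqrt(89)/4) + 607 = 2521/4 - I*sqrt(89)/4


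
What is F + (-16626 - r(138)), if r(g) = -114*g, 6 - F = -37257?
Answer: 36369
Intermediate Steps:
F = 37263 (F = 6 - 1*(-37257) = 6 + 37257 = 37263)
F + (-16626 - r(138)) = 37263 + (-16626 - (-114)*138) = 37263 + (-16626 - 1*(-15732)) = 37263 + (-16626 + 15732) = 37263 - 894 = 36369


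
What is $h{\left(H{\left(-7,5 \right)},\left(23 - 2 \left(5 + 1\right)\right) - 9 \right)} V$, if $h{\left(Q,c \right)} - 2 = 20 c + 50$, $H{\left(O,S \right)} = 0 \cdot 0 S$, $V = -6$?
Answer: $-552$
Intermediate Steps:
$H{\left(O,S \right)} = 0$ ($H{\left(O,S \right)} = 0 S = 0$)
$h{\left(Q,c \right)} = 52 + 20 c$ ($h{\left(Q,c \right)} = 2 + \left(20 c + 50\right) = 2 + \left(50 + 20 c\right) = 52 + 20 c$)
$h{\left(H{\left(-7,5 \right)},\left(23 - 2 \left(5 + 1\right)\right) - 9 \right)} V = \left(52 + 20 \left(\left(23 - 2 \left(5 + 1\right)\right) - 9\right)\right) \left(-6\right) = \left(52 + 20 \left(\left(23 - 12\right) - 9\right)\right) \left(-6\right) = \left(52 + 20 \left(11 - 9\right)\right) \left(-6\right) = \left(52 + 20 \cdot 2\right) \left(-6\right) = \left(52 + 40\right) \left(-6\right) = 92 \left(-6\right) = -552$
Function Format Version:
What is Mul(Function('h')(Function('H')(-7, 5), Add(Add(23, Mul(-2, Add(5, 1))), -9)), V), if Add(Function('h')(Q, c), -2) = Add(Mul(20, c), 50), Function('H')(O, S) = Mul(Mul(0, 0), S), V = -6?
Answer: -552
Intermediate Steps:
Function('H')(O, S) = 0 (Function('H')(O, S) = Mul(0, S) = 0)
Function('h')(Q, c) = Add(52, Mul(20, c)) (Function('h')(Q, c) = Add(2, Add(Mul(20, c), 50)) = Add(2, Add(50, Mul(20, c))) = Add(52, Mul(20, c)))
Mul(Function('h')(Function('H')(-7, 5), Add(Add(23, Mul(-2, Add(5, 1))), -9)), V) = Mul(Add(52, Mul(20, Add(Add(23, Mul(-2, Add(5, 1))), -9))), -6) = Mul(Add(52, Mul(20, Add(Add(23, Mul(-2, 6)), -9))), -6) = Mul(Add(52, Mul(20, Add(Add(23, -12), -9))), -6) = Mul(Add(52, Mul(20, Add(11, -9))), -6) = Mul(Add(52, Mul(20, 2)), -6) = Mul(Add(52, 40), -6) = Mul(92, -6) = -552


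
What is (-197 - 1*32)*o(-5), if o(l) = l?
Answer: 1145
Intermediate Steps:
(-197 - 1*32)*o(-5) = (-197 - 1*32)*(-5) = (-197 - 32)*(-5) = -229*(-5) = 1145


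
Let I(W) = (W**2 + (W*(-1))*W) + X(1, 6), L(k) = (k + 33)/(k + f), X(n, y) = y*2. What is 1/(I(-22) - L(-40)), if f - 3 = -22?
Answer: 59/701 ≈ 0.084165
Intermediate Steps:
f = -19 (f = 3 - 22 = -19)
X(n, y) = 2*y
L(k) = (33 + k)/(-19 + k) (L(k) = (k + 33)/(k - 19) = (33 + k)/(-19 + k))
I(W) = 12 (I(W) = (W**2 + (W*(-1))*W) + 2*6 = (W**2 + (-W)*W) + 12 = (W**2 - W**2) + 12 = 0 + 12 = 12)
1/(I(-22) - L(-40)) = 1/(12 - (33 - 40)/(-19 - 40)) = 1/(12 - (-7)/(-59)) = 1/(12 - (-1)*(-7)/59) = 1/(12 - 1*7/59) = 1/(12 - 7/59) = 1/(701/59) = 59/701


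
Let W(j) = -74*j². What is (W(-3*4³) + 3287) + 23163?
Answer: -2701486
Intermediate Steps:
(W(-3*4³) + 3287) + 23163 = (-74*(-3*4³)² + 3287) + 23163 = (-74*(-3*64)² + 3287) + 23163 = (-74*(-192)² + 3287) + 23163 = (-74*36864 + 3287) + 23163 = (-2727936 + 3287) + 23163 = -2724649 + 23163 = -2701486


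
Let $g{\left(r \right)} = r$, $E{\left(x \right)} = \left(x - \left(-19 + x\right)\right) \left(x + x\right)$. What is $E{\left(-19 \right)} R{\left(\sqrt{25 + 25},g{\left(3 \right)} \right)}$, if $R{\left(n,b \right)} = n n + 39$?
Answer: $-64258$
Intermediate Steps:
$E{\left(x \right)} = 38 x$ ($E{\left(x \right)} = 19 \cdot 2 x = 38 x$)
$R{\left(n,b \right)} = 39 + n^{2}$ ($R{\left(n,b \right)} = n^{2} + 39 = 39 + n^{2}$)
$E{\left(-19 \right)} R{\left(\sqrt{25 + 25},g{\left(3 \right)} \right)} = 38 \left(-19\right) \left(39 + \left(\sqrt{25 + 25}\right)^{2}\right) = - 722 \left(39 + \left(\sqrt{50}\right)^{2}\right) = - 722 \left(39 + \left(5 \sqrt{2}\right)^{2}\right) = - 722 \left(39 + 50\right) = \left(-722\right) 89 = -64258$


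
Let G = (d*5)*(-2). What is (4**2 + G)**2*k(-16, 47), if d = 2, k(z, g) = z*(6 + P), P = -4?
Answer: -512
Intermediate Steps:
k(z, g) = 2*z (k(z, g) = z*(6 - 4) = z*2 = 2*z)
G = -20 (G = (2*5)*(-2) = 10*(-2) = -20)
(4**2 + G)**2*k(-16, 47) = (4**2 - 20)**2*(2*(-16)) = (16 - 20)**2*(-32) = (-4)**2*(-32) = 16*(-32) = -512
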